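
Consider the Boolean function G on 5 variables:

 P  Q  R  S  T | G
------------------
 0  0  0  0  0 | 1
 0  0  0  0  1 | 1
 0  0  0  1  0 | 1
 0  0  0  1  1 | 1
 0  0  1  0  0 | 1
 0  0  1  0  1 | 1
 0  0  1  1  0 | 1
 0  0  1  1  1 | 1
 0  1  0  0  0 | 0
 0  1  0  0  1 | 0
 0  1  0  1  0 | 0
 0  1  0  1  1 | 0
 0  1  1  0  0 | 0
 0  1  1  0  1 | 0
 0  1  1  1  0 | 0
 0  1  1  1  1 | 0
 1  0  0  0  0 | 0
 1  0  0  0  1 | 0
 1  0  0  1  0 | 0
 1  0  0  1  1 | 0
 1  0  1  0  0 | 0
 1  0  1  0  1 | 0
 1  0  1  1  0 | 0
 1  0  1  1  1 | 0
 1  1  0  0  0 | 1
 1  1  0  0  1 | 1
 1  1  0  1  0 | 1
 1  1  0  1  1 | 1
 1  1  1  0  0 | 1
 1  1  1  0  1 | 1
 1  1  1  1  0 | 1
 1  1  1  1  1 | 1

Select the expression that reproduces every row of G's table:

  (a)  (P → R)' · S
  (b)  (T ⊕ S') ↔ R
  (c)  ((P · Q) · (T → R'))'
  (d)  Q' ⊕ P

d

(a) fails at (0,0,0,0,0): the formula yields 0, G is 1.
(b) fails at (0,0,0,0,0): the formula yields 0, G is 1.
(c) fails at (0,1,0,0,0): the formula yields 1, G is 0.
That leaves (d). Evaluating it on every row reproduces the table of G exactly.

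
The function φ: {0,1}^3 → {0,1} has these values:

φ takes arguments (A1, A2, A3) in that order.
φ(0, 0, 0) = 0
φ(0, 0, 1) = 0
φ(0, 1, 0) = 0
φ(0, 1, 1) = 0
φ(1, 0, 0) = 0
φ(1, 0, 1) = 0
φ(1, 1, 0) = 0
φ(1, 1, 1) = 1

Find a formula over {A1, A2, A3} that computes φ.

The output is 1 only when every input is 1 — the AND of all inputs.

φ(A1, A2, A3) = (A1 & A2) & A3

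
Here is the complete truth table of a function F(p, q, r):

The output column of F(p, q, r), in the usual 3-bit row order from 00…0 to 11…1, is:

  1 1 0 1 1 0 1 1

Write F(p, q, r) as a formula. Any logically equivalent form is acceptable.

F(p, q, r) = ¬(((¬p ∧ q) ∧ ¬r) ∨ ((p ∧ ¬q) ∧ r))

There are just 2 zero rows: (0,1,0), (1,0,1). Their minterms are ¬p·q·¬r, p·¬q·r; the OR of those covers precisely the 0-outputs, and negating it yields F.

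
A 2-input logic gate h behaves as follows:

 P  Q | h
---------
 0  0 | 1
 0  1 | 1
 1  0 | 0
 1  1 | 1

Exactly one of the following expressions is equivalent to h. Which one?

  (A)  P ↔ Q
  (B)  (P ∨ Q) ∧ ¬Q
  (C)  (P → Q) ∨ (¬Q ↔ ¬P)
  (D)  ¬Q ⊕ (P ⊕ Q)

(A) fails at (0,1): the formula yields 0, h is 1.
(B) fails at (0,0): the formula yields 0, h is 1.
(D) fails at (1,1): the formula yields 0, h is 1.
That leaves (C). Evaluating it on every row reproduces the table of h exactly.

C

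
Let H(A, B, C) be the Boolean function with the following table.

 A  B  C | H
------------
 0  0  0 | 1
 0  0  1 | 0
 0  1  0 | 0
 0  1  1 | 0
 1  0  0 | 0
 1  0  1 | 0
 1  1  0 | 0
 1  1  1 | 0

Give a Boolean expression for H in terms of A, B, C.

The output is 1 only when every input is 0 — NOR of all inputs.

H(A, B, C) = NOT ((A OR B) OR C)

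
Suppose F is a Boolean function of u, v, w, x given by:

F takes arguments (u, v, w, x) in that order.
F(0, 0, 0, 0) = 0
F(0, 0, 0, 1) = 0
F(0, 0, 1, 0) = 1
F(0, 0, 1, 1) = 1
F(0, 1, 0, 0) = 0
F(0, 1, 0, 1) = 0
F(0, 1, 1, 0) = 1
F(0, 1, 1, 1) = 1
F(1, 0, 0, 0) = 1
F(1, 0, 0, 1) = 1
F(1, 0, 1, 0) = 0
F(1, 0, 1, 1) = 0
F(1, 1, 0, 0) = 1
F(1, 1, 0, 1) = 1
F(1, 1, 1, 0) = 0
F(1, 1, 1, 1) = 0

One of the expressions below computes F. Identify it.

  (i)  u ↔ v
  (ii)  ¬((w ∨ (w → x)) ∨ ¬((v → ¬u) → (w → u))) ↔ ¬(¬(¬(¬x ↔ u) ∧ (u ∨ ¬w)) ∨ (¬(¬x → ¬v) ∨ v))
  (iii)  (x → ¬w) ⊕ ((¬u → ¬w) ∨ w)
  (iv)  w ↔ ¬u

(i): at (0,0,0,0) it gives 1, but F = 0 — eliminated.
(ii): at (0,0,0,1) it gives 1, but F = 0 — eliminated.
(iii): at (0,0,1,0) it gives 0, but F = 1 — eliminated.
(iv) is the remaining candidate, and it agrees with F on all 16 inputs.

iv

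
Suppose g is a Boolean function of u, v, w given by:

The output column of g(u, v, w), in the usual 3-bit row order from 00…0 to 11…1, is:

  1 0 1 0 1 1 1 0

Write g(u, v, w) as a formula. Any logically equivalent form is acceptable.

g(u, v, w) = ((((u' · v') · w) + ((u' · v) · w)) + ((u · v) · w))'

The 0-rows are (0,0,1), (0,1,1), (1,1,1). Take each as a conjunction (¬u·¬v·w, ¬u·v·w, u·v·w), form their disjunction, and complement — that gives a formula that is 1 everywhere g is.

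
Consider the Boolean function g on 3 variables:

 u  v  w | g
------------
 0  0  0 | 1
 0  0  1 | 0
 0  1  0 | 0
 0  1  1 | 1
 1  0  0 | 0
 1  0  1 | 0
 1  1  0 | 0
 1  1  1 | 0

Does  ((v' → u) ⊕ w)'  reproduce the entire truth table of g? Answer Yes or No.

Evaluate ((v' → u) ⊕ w)' on each row and compare to g:
  u=0, v=0, w=0: formula gives 1, g = 1 ✓
  u=0, v=0, w=1: formula gives 0, g = 0 ✓
  u=0, v=1, w=0: formula gives 0, g = 0 ✓
  u=0, v=1, w=1: formula gives 1, g = 1 ✓
  u=1, v=0, w=0: formula gives 0, g = 0 ✓
  u=1, v=0, w=1: formula gives 1, but g = 0 ✗
Since they disagree at (1,0,1), the expression is not a correct formula for g.

No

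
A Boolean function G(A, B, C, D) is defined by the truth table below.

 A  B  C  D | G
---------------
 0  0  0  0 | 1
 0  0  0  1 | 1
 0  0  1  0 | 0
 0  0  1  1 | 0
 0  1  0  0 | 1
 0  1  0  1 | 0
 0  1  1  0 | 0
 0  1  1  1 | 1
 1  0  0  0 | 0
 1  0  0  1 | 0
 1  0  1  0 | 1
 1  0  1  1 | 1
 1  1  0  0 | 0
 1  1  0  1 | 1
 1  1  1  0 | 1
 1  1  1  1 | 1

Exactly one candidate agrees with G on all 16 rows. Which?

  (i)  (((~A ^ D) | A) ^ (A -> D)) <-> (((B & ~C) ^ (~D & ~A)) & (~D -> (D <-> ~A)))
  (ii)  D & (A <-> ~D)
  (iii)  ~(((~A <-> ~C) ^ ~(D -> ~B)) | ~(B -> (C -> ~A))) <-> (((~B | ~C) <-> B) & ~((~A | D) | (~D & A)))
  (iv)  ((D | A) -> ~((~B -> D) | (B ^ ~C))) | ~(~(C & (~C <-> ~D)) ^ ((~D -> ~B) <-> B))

(i) fails at (0,0,0,1): the formula yields 0, G is 1.
(ii) fails at (0,0,0,0): the formula yields 0, G is 1.
(iv) fails at (0,0,0,1): the formula yields 0, G is 1.
That leaves (iii). Evaluating it on every row reproduces the table of G exactly.

iii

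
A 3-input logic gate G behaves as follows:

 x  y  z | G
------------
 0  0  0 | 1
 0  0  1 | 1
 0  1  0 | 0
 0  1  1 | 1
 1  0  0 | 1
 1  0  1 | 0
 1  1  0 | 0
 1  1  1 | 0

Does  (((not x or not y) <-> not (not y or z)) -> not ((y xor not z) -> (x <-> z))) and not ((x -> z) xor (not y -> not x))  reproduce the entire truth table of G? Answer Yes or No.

Yes

Test each input against both G and the formula:
  x=0, y=0, z=0: formula gives 1, G = 1 ✓
  x=0, y=0, z=1: formula gives 1, G = 1 ✓
  x=0, y=1, z=0: formula gives 0, G = 0 ✓
  x=0, y=1, z=1: formula gives 1, G = 1 ✓
  x=1, y=0, z=0: formula gives 1, G = 1 ✓
  …and likewise for the remaining 3 rows.
All 8 rows match — the expression computes G exactly.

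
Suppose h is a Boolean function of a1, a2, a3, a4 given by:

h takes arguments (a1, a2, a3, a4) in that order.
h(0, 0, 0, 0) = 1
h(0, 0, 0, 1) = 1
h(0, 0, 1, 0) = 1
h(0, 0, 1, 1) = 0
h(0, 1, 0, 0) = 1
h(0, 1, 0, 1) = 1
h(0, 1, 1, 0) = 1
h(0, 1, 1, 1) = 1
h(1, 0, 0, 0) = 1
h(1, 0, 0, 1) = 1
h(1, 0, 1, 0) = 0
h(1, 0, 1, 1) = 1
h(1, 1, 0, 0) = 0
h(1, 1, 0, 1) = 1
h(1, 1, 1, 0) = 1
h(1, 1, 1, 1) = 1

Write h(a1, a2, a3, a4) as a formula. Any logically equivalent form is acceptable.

h(a1, a2, a3, a4) = ~(((((~a1 & ~a2) & a3) & a4) | (((a1 & ~a2) & a3) & ~a4)) | (((a1 & a2) & ~a3) & ~a4))

The 0-rows are (0,0,1,1), (1,0,1,0), (1,1,0,0). Take each as a conjunction (¬a1·¬a2·a3·a4, a1·¬a2·a3·¬a4, a1·a2·¬a3·¬a4), form their disjunction, and complement — that gives a formula that is 1 everywhere h is.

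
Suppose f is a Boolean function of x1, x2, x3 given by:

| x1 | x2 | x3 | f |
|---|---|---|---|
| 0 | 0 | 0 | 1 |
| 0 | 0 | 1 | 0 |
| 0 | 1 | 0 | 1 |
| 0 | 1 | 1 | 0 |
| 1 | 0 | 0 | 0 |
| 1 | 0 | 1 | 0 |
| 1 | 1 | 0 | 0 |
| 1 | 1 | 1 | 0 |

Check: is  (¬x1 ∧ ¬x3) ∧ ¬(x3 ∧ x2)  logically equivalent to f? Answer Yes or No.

Test each input against both f and the formula:
  x1=0, x2=0, x3=0: formula gives 1, f = 1 ✓
  x1=0, x2=0, x3=1: formula gives 0, f = 0 ✓
  x1=0, x2=1, x3=0: formula gives 1, f = 1 ✓
  x1=0, x2=1, x3=1: formula gives 0, f = 0 ✓
  x1=1, x2=0, x3=0: formula gives 0, f = 0 ✓
  … (the remaining 3 rows also agree.)
Every row agrees, so the formula is equivalent.

Yes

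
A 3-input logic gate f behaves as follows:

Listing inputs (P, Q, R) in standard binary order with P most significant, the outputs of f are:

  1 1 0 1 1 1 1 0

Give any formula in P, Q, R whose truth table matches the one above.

The 0-rows are (0,1,0), (1,1,1). Take each as a conjunction (¬P·Q·¬R, P·Q·R), form their disjunction, and complement — that gives a formula that is 1 everywhere f is.

f(P, Q, R) = NOT (((NOT P AND Q) AND NOT R) OR ((P AND Q) AND R))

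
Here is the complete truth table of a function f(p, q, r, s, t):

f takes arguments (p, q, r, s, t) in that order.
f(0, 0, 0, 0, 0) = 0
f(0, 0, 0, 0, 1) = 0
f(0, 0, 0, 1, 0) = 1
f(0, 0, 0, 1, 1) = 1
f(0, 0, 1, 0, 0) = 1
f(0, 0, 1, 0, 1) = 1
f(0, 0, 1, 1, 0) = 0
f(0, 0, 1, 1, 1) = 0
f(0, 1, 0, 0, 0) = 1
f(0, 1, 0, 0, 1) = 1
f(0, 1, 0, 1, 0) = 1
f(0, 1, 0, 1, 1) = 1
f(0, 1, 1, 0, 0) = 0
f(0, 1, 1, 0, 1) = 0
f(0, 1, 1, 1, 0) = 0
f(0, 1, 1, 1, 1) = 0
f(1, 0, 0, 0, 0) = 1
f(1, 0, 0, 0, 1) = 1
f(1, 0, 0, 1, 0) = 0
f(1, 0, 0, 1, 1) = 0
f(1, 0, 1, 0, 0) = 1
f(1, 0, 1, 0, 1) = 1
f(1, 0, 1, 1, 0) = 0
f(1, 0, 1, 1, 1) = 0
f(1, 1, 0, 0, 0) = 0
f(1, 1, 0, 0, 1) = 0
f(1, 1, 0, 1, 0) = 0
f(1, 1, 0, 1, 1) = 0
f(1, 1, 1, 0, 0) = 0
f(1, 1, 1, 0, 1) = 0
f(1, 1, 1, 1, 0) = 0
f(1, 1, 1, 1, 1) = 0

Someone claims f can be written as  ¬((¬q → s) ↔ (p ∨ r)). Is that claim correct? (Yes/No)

Check the formula against f row by row:
  p=0, q=0, r=0, s=0, t=0: formula gives 0, f = 0 ✓
  p=0, q=0, r=0, s=0, t=1: formula gives 0, f = 0 ✓
  p=0, q=0, r=0, s=1, t=0: formula gives 1, f = 1 ✓
  p=0, q=0, r=0, s=1, t=1: formula gives 1, f = 1 ✓
  …and likewise for the remaining 28 rows.
Every row agrees, so the formula is equivalent.

Yes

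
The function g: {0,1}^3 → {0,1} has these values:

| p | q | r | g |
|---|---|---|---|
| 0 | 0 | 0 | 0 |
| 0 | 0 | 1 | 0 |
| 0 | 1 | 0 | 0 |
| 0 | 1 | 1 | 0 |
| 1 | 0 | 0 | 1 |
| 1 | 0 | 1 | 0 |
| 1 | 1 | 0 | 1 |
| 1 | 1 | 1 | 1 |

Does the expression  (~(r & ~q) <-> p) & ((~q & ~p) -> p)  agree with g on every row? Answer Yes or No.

Check the formula against g row by row:
  p=0, q=0, r=0: formula gives 0, g = 0 ✓
  p=0, q=0, r=1: formula gives 0, g = 0 ✓
  p=0, q=1, r=0: formula gives 0, g = 0 ✓
  p=0, q=1, r=1: formula gives 0, g = 0 ✓
  p=1, q=0, r=0: formula gives 1, g = 1 ✓
  …and likewise for the remaining 3 rows.
No disagreement on any input; they are logically equivalent.

Yes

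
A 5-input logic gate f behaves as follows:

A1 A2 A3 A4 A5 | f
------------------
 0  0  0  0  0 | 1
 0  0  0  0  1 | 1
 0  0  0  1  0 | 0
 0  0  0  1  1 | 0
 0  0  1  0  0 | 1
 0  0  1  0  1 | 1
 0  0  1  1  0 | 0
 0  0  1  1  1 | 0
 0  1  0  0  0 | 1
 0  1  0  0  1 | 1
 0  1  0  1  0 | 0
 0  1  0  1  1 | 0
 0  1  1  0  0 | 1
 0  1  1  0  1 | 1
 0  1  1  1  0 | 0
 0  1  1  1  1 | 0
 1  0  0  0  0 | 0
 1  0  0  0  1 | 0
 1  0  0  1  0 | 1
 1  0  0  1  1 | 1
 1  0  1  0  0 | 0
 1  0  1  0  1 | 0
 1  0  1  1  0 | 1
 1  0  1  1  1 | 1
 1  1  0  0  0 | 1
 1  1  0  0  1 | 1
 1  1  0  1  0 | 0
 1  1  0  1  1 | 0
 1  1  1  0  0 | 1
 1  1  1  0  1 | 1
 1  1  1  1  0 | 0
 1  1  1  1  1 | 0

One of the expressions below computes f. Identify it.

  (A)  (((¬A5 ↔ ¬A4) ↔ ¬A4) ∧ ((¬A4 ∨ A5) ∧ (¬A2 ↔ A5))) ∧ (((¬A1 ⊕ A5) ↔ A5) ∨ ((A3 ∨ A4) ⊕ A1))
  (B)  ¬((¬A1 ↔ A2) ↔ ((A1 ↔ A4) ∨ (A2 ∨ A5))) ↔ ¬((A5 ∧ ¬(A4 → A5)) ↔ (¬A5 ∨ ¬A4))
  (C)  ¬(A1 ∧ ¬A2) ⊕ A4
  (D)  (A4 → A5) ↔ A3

(A) fails at (0,0,0,0,0): the formula yields 0, f is 1.
(B) fails at (0,1,0,0,0): the formula yields 0, f is 1.
(D) fails at (0,0,0,0,0): the formula yields 0, f is 1.
Only (C) survives; checking it on all 32 rows confirms it matches f.

C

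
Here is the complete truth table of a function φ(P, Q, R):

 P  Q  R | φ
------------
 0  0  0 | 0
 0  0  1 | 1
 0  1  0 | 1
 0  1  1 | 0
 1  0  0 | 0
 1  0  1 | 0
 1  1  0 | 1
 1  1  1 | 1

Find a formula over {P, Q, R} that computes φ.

The 1-rows are (0,0,1), (0,1,0), (1,1,0), (1,1,1). Each contributes one minterm — ¬P·¬Q·R; ¬P·Q·¬R; P·Q·¬R; P·Q·R — and their disjunction is a sum-of-products form of φ.

φ(P, Q, R) = ((((¬P ∧ ¬Q) ∧ R) ∨ ((¬P ∧ Q) ∧ ¬R)) ∨ ((P ∧ Q) ∧ ¬R)) ∨ ((P ∧ Q) ∧ R)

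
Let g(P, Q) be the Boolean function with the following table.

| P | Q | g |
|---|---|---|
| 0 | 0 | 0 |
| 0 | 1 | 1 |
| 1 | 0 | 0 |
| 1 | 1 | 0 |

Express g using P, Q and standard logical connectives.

g(P, Q) = ¬P ∧ Q

1 only at (0,1): NOT P AND Q.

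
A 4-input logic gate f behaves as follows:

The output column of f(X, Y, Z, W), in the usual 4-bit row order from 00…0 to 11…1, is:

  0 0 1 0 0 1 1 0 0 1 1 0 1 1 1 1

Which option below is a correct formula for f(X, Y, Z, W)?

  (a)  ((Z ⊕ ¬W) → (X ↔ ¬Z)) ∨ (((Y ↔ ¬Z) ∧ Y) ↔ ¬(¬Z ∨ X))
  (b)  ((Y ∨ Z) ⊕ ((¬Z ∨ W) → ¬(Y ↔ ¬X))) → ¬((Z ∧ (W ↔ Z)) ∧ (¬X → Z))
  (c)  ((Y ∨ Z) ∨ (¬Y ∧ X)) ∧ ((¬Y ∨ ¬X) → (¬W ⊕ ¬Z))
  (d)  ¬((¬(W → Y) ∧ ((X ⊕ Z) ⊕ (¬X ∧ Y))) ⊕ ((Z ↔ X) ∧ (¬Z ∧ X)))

c

(a): at (0,0,0,0) it gives 1, but f = 0 — eliminated.
(b): at (0,0,0,0) it gives 1, but f = 0 — eliminated.
(d): at (0,0,0,0) it gives 1, but f = 0 — eliminated.
That leaves (c). Evaluating it on every row reproduces the table of f exactly.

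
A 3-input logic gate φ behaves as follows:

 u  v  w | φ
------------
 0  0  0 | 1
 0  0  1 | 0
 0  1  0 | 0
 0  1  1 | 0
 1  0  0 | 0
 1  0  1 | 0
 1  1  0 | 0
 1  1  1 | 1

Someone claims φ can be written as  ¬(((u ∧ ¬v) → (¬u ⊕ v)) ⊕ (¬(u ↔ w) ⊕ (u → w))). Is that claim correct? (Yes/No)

Check the formula against φ row by row:
  u=0, v=0, w=0: formula gives 1, φ = 1 ✓
  u=0, v=0, w=1: formula gives 0, φ = 0 ✓
  u=0, v=1, w=0: formula gives 1, but φ = 0 ✗
Row (0,1,0) is a counterexample, so the formula is not equivalent to φ.

No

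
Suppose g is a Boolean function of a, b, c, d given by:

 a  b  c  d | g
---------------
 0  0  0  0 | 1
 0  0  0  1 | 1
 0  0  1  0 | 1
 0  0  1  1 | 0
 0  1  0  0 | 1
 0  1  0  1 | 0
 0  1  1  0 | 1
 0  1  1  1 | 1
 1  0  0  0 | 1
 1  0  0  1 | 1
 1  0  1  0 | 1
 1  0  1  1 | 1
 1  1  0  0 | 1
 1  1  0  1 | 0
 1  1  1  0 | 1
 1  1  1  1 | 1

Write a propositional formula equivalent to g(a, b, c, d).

There are just 3 zero rows: (0,0,1,1), (0,1,0,1), (1,1,0,1). Their minterms are ¬a·¬b·c·d, ¬a·b·¬c·d, a·b·¬c·d; the OR of those covers precisely the 0-outputs, and negating it yields g.

g(a, b, c, d) = ¬(((((¬a ∧ ¬b) ∧ c) ∧ d) ∨ (((¬a ∧ b) ∧ ¬c) ∧ d)) ∨ (((a ∧ b) ∧ ¬c) ∧ d))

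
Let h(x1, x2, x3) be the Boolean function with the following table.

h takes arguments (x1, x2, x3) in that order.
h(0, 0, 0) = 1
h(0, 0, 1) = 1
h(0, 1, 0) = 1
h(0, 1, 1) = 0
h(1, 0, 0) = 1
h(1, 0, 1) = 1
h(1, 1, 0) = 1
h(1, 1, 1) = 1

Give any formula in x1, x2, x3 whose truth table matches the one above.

h is 0 on exactly one input, (0,1,1), whose minterm is ¬x1·x2·x3. So h is the negation of that single conjunction.

h(x1, x2, x3) = not ((not x1 and x2) and x3)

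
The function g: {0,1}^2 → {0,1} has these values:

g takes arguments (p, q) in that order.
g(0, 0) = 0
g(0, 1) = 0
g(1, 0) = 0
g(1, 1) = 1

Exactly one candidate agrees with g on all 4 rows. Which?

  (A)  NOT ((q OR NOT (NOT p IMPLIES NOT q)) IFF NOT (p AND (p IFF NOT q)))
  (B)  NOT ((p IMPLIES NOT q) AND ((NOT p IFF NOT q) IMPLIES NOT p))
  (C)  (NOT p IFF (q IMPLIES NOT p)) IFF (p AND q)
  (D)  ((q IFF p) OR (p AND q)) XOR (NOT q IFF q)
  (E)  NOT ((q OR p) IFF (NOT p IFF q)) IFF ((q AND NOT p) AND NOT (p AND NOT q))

(A) disagrees with g on (0,0) (formula → 1, table → 0); rule it out.
(C) disagrees with g on (1,0) (formula → 1, table → 0); rule it out.
(D) disagrees with g on (0,0) (formula → 1, table → 0); rule it out.
(E) disagrees with g on (0,0) (formula → 1, table → 0); rule it out.
(B) is the remaining candidate, and it agrees with g on all 4 inputs.

B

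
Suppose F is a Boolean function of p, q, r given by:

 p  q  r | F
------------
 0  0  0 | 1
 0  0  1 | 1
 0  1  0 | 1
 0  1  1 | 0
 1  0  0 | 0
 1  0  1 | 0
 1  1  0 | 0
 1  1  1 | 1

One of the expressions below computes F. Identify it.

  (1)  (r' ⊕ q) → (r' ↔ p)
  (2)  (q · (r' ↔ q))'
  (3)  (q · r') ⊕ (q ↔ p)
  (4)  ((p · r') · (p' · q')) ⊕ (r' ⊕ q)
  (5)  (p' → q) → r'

3

(1) fails at (0,0,0): the formula yields 0, F is 1.
(2) fails at (0,1,0): the formula yields 0, F is 1.
(4) fails at (0,0,1): the formula yields 0, F is 1.
(5) fails at (1,0,0): the formula yields 1, F is 0.
Only (3) survives; checking it on all 8 rows confirms it matches F.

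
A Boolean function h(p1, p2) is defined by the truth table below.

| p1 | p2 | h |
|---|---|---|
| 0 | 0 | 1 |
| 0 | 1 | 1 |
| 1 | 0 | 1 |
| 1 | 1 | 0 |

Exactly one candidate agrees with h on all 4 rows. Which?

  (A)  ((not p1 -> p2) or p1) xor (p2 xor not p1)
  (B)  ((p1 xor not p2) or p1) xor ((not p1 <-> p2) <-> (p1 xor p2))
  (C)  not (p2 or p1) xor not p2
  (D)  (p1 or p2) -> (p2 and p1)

A

(B) disagrees with h on (0,0) (formula → 0, table → 1); rule it out.
(C) disagrees with h on (0,0) (formula → 0, table → 1); rule it out.
(D) disagrees with h on (0,1) (formula → 0, table → 1); rule it out.
That leaves (A). Evaluating it on every row reproduces the table of h exactly.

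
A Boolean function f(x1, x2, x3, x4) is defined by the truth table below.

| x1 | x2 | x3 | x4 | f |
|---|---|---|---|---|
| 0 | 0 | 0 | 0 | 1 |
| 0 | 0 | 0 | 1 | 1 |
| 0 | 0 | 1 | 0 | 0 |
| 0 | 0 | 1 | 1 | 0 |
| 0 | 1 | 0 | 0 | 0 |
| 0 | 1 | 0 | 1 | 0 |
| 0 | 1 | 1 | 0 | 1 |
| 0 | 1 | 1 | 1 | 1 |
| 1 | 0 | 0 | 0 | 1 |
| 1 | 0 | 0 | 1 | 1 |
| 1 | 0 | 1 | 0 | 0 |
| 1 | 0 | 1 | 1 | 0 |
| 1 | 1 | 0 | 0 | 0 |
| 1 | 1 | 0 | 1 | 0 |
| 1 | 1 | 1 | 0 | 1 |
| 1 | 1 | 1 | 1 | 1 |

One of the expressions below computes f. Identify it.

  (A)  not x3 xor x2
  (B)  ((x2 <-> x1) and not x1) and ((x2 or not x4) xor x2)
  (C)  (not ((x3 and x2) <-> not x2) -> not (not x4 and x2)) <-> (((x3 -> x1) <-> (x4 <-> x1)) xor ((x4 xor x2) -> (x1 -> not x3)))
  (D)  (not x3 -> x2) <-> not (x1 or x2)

A

(B) fails at (0,0,0,1): the formula yields 0, f is 1.
(C) fails at (0,0,0,0): the formula yields 0, f is 1.
(D) fails at (0,0,0,0): the formula yields 0, f is 1.
That leaves (A). Evaluating it on every row reproduces the table of f exactly.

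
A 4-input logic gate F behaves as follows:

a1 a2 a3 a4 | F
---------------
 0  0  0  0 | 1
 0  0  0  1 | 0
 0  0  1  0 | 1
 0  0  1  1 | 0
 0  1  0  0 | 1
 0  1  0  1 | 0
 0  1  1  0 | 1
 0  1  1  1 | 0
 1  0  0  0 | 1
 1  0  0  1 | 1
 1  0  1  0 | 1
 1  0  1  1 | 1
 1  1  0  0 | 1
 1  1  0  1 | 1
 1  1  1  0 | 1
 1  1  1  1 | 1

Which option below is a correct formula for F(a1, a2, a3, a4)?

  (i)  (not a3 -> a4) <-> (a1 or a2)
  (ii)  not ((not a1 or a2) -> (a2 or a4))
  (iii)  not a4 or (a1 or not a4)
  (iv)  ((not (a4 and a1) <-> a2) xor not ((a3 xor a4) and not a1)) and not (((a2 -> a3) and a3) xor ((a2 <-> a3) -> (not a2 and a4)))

iii

(i) fails at (0,0,1,0): the formula yields 0, F is 1.
(ii) fails at (0,1,0,0): the formula yields 0, F is 1.
(iv) fails at (0,0,1,0): the formula yields 0, F is 1.
(iii) is the remaining candidate, and it agrees with F on all 16 inputs.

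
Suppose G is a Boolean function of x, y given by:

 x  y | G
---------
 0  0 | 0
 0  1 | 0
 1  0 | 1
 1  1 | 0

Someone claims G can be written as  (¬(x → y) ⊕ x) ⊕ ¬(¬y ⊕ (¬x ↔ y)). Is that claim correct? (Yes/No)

Evaluate (¬(x → y) ⊕ x) ⊕ ¬(¬y ⊕ (¬x ↔ y)) on each row and compare to G:
  x=0, y=0: formula gives 0, G = 0 ✓
  x=0, y=1: formula gives 0, G = 0 ✓
  x=1, y=0: formula gives 1, G = 1 ✓
  x=1, y=1: formula gives 0, G = 0 ✓
All 4 rows match — the expression computes G exactly.

Yes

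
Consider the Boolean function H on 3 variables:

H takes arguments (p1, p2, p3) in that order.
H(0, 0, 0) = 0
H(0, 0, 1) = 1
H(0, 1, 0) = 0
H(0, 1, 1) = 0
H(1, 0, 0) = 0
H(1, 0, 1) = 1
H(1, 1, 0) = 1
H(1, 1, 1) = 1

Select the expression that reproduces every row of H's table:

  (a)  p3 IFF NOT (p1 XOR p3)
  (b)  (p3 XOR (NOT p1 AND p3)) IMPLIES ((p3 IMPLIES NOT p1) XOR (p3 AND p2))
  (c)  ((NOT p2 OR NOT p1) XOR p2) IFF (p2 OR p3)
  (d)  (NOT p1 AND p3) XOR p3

c

(a) disagrees with H on (0,0,1) (formula → 0, table → 1); rule it out.
(b) disagrees with H on (0,0,0) (formula → 1, table → 0); rule it out.
(d) disagrees with H on (0,0,1) (formula → 0, table → 1); rule it out.
(c) is the remaining candidate, and it agrees with H on all 8 inputs.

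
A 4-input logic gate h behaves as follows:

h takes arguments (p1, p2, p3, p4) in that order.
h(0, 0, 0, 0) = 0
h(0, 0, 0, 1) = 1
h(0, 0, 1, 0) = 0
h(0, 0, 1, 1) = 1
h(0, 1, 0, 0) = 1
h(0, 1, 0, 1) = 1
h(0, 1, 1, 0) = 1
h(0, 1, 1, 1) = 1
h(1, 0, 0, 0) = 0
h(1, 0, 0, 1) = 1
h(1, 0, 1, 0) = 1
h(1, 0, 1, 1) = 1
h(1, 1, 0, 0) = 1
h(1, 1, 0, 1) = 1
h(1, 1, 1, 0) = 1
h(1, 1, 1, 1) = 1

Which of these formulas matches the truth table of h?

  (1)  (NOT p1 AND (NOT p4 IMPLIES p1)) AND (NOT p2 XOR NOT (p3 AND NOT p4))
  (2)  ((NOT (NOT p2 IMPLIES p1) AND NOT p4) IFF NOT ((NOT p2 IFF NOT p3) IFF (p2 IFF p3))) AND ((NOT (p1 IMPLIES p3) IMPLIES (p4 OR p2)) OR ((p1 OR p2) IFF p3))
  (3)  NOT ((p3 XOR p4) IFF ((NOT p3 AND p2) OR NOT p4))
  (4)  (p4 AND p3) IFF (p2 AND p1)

(1) fails at (0,0,0,1): the formula yields 0, h is 1.
(3) fails at (0,0,0,0): the formula yields 1, h is 0.
(4) fails at (0,0,0,0): the formula yields 1, h is 0.
Only (2) survives; checking it on all 16 rows confirms it matches h.

2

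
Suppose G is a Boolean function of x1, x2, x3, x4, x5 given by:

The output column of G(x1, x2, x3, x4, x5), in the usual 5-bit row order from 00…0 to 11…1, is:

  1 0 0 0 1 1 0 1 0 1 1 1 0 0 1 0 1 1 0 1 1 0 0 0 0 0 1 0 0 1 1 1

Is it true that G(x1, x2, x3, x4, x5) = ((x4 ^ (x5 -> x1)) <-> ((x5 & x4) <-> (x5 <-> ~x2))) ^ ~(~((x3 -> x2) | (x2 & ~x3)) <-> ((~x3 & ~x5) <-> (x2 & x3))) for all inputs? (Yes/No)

Evaluate ((x4 ^ (x5 -> x1)) <-> ((x5 & x4) <-> (x5 <-> ~x2))) ^ ~(~((x3 -> x2) | (x2 & ~x3)) <-> ((~x3 & ~x5) <-> (x2 & x3))) on each row and compare to G:
  x1=0, x2=0, x3=0, x4=0, x5=0: formula gives 1, G = 1 ✓
  x1=0, x2=0, x3=0, x4=0, x5=1: formula gives 0, G = 0 ✓
  x1=0, x2=0, x3=0, x4=1, x5=0: formula gives 0, G = 0 ✓
  x1=0, x2=0, x3=0, x4=1, x5=1: formula gives 0, G = 0 ✓
  … (the remaining 28 rows also agree.)
Every row agrees, so the formula is equivalent.

Yes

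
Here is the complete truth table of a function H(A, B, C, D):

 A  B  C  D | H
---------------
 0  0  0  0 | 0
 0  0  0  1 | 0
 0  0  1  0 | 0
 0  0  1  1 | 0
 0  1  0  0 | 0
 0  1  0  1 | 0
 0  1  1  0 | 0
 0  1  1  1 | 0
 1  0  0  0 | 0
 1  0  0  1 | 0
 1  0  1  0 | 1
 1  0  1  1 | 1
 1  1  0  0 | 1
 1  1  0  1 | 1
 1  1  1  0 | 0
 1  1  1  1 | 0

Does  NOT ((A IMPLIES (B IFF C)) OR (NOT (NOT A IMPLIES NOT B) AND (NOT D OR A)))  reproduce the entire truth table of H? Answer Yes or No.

Yes

Evaluate NOT ((A IMPLIES (B IFF C)) OR (NOT (NOT A IMPLIES NOT B) AND (NOT D OR A))) on each row and compare to H:
  A=0, B=0, C=0, D=0: formula gives 0, H = 0 ✓
  A=0, B=0, C=0, D=1: formula gives 0, H = 0 ✓
  A=0, B=0, C=1, D=0: formula gives 0, H = 0 ✓
  A=0, B=0, C=1, D=1: formula gives 0, H = 0 ✓
  … (the remaining 12 rows also agree.)
No disagreement on any input; they are logically equivalent.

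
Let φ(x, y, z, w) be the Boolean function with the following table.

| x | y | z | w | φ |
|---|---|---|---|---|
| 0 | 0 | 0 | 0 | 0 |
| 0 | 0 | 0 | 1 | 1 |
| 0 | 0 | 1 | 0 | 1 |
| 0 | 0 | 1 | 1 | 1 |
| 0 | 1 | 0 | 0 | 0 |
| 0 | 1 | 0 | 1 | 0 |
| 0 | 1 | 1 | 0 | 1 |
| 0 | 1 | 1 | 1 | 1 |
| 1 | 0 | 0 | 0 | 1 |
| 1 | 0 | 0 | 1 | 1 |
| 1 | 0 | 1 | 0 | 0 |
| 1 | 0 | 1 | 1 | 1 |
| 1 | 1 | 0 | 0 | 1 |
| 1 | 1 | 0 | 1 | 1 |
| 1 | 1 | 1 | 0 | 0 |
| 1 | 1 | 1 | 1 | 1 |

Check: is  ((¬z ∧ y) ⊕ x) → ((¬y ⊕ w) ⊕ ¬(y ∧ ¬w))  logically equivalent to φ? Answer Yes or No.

Check the formula against φ row by row:
  x=0, y=0, z=0, w=0: formula gives 1, but φ = 0 ✗
Since they disagree at (0,0,0,0), the expression is not a correct formula for φ.

No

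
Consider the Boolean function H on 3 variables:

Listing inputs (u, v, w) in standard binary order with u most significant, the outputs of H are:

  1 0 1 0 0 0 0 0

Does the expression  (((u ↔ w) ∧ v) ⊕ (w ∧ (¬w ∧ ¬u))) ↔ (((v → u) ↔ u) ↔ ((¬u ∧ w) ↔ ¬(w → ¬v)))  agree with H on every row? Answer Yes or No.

Yes

Test each input against both H and the formula:
  u=0, v=0, w=0: formula gives 1, H = 1 ✓
  u=0, v=0, w=1: formula gives 0, H = 0 ✓
  u=0, v=1, w=0: formula gives 1, H = 1 ✓
  u=0, v=1, w=1: formula gives 0, H = 0 ✓
  u=1, v=0, w=0: formula gives 0, H = 0 ✓
  …and likewise for the remaining 3 rows.
Every row agrees, so the formula is equivalent.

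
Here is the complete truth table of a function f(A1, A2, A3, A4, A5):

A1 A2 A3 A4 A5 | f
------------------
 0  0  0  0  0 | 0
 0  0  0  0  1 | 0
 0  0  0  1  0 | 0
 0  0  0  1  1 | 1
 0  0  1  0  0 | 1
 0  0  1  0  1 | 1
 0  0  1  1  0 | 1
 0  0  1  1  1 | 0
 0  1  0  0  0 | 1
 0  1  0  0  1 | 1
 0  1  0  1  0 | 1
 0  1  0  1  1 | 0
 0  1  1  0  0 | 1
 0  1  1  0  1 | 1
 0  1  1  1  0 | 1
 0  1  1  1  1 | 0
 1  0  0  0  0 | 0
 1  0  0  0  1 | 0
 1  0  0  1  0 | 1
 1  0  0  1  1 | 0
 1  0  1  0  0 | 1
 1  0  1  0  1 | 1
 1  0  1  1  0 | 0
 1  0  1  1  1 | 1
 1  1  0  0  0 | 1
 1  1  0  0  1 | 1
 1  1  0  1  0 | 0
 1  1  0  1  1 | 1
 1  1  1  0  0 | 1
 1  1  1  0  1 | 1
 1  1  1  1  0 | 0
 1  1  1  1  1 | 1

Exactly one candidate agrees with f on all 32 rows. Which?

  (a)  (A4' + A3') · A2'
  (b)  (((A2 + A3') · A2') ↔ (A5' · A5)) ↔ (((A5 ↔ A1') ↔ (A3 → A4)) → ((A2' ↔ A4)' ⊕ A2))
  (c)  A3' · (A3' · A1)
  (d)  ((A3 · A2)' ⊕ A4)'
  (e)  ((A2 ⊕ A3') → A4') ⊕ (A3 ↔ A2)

b

(a) fails at (0,0,0,0,0): the formula yields 1, f is 0.
(c) fails at (0,0,0,1,1): the formula yields 0, f is 1.
(d) fails at (0,0,0,1,0): the formula yields 1, f is 0.
(e) fails at (0,0,0,1,0): the formula yields 1, f is 0.
(b) is the remaining candidate, and it agrees with f on all 32 inputs.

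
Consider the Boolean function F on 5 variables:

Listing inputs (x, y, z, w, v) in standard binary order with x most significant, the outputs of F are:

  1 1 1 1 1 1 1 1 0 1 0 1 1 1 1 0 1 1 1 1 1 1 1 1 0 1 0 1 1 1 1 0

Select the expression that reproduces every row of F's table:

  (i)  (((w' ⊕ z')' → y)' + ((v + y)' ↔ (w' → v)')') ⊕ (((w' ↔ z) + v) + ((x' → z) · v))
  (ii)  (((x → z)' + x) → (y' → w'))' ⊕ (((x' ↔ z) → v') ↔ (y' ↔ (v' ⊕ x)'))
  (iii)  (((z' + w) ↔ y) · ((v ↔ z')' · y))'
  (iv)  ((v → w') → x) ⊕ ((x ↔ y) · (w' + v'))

(i): at (0,0,0,0,1) it gives 0, but F = 1 — eliminated.
(ii): at (0,0,0,0,0) it gives 0, but F = 1 — eliminated.
(iv): at (0,1,0,0,1) it gives 0, but F = 1 — eliminated.
Only (iii) survives; checking it on all 32 rows confirms it matches F.

iii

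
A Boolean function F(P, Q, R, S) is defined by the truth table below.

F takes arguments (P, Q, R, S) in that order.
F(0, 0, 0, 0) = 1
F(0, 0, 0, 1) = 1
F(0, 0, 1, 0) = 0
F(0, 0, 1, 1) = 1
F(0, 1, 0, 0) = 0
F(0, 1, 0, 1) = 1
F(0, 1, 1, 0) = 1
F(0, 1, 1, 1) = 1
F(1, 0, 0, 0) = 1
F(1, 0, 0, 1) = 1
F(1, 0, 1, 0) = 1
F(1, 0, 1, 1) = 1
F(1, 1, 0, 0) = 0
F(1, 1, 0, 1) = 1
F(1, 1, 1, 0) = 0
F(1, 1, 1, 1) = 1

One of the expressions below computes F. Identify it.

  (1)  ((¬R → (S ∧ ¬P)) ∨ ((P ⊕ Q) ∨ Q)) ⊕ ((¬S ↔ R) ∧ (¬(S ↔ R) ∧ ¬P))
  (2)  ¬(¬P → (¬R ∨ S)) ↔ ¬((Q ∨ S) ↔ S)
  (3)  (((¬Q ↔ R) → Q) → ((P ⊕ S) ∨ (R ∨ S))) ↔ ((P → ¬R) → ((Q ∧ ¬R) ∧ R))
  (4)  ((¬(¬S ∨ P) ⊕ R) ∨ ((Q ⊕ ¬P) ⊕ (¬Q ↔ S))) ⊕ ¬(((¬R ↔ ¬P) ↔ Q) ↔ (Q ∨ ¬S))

2

(1) fails at (0,0,0,0): the formula yields 0, F is 1.
(3) fails at (0,0,0,1): the formula yields 0, F is 1.
(4) fails at (0,0,0,0): the formula yields 0, F is 1.
That leaves (2). Evaluating it on every row reproduces the table of F exactly.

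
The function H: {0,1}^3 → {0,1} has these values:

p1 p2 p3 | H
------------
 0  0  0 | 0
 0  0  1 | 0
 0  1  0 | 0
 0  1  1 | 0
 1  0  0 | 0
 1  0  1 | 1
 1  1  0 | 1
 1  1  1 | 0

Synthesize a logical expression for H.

H=1 on 2 inputs: (1,0,1), (1,1,0). Reading each as a conjunction of literals (p1·¬p2·p3, p1·p2·¬p3) and taking the OR gives the canonical DNF.

H(p1, p2, p3) = ((p1 & ~p2) & p3) | ((p1 & p2) & ~p3)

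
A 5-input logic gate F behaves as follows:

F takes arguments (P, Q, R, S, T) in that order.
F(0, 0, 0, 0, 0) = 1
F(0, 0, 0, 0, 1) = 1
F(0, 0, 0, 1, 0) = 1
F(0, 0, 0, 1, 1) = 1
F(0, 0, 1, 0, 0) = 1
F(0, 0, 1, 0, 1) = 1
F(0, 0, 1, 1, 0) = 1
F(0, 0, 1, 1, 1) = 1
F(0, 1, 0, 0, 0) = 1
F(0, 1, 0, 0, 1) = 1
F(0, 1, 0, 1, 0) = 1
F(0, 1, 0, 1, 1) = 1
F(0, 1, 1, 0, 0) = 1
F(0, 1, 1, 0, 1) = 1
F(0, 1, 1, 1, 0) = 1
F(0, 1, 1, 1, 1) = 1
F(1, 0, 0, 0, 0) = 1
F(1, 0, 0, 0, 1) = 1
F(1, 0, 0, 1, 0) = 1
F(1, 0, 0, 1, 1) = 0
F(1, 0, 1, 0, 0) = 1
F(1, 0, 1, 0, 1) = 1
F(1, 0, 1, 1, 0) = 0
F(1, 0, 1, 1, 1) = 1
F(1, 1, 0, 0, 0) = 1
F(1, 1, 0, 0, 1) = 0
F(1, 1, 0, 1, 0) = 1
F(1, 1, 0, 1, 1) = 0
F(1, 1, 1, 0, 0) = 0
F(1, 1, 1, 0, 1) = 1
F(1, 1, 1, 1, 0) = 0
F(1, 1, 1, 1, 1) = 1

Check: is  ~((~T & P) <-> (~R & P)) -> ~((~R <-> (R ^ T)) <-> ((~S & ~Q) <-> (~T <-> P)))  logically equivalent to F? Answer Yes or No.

Yes

Test each input against both F and the formula:
  P=0, Q=0, R=0, S=0, T=0: formula gives 1, F = 1 ✓
  P=0, Q=0, R=0, S=0, T=1: formula gives 1, F = 1 ✓
  P=0, Q=0, R=0, S=1, T=0: formula gives 1, F = 1 ✓
  P=0, Q=0, R=0, S=1, T=1: formula gives 1, F = 1 ✓
  …and likewise for the remaining 28 rows.
No disagreement on any input; they are logically equivalent.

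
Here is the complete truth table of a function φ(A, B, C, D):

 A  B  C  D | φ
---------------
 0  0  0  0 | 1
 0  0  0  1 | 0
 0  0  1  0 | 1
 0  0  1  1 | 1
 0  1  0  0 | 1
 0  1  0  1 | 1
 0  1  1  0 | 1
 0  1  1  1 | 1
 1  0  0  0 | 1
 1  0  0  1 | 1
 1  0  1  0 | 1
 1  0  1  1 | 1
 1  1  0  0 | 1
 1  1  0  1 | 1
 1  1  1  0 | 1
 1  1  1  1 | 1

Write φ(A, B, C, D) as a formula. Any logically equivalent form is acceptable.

φ(A, B, C, D) = ~(((~A & ~B) & ~C) & D)

φ is 0 on exactly one input, (0,0,0,1), whose minterm is ¬A·¬B·¬C·D. So φ is the negation of that single conjunction.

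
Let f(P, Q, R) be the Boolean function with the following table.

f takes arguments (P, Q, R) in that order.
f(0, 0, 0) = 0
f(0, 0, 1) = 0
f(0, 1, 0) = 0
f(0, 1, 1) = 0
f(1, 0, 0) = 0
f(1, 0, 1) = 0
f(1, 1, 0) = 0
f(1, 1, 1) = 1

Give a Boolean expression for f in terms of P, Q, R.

The output is 1 only when every input is 1 — the AND of all inputs.

f(P, Q, R) = (P ∧ Q) ∧ R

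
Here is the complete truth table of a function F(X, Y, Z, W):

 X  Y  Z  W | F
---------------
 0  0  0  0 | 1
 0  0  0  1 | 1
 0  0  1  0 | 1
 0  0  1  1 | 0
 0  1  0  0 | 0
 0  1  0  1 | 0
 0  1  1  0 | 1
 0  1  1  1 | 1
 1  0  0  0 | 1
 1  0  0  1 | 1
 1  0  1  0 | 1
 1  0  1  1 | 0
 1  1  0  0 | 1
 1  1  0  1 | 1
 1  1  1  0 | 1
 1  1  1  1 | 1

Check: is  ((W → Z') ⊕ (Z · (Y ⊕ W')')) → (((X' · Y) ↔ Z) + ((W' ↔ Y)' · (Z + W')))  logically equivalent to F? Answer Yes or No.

Yes

Check the formula against F row by row:
  X=0, Y=0, Z=0, W=0: formula gives 1, F = 1 ✓
  X=0, Y=0, Z=0, W=1: formula gives 1, F = 1 ✓
  X=0, Y=0, Z=1, W=0: formula gives 1, F = 1 ✓
  X=0, Y=0, Z=1, W=1: formula gives 0, F = 0 ✓
  … (the remaining 12 rows also agree.)
No disagreement on any input; they are logically equivalent.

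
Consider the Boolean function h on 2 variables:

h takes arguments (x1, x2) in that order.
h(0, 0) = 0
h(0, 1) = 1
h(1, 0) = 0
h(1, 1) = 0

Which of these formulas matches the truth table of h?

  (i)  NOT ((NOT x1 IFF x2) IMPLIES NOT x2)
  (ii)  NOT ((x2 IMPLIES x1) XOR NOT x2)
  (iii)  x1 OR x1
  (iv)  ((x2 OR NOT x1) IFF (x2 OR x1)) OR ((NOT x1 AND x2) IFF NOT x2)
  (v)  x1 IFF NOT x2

i

(ii) fails at (0,0): the formula yields 1, h is 0.
(iii) fails at (0,1): the formula yields 0, h is 1.
(iv) fails at (1,1): the formula yields 1, h is 0.
(v) fails at (1,0): the formula yields 1, h is 0.
Only (i) survives; checking it on all 4 rows confirms it matches h.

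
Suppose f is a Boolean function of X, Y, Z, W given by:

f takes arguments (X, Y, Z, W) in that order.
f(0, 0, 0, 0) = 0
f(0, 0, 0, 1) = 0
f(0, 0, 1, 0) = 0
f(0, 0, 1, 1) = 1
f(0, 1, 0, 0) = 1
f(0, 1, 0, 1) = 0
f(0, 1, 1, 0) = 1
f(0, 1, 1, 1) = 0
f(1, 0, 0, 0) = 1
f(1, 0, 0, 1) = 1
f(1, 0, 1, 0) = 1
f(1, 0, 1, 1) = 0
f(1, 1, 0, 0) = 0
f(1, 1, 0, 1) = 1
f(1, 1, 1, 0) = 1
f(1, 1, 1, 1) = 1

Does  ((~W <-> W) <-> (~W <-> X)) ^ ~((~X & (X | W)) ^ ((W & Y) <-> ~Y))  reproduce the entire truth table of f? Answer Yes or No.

No

Evaluate ((~W <-> W) <-> (~W <-> X)) ^ ~((~X & (X | W)) ^ ((W & Y) <-> ~Y)) on each row and compare to f:
  X=0, Y=0, Z=0, W=0: formula gives 0, f = 0 ✓
  X=0, Y=0, Z=0, W=1: formula gives 0, f = 0 ✓
  X=0, Y=0, Z=1, W=0: formula gives 0, f = 0 ✓
  X=0, Y=0, Z=1, W=1: formula gives 0, but f = 1 ✗
Since they disagree at (0,0,1,1), the expression is not a correct formula for f.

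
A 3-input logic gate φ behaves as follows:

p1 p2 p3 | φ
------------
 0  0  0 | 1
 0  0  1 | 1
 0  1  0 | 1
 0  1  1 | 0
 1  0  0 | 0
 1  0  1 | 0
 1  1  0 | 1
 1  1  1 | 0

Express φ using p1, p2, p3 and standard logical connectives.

Collect the rows where φ=1 — (0,0,0), (0,0,1), (0,1,0), (1,1,0) — and write one minterm per row: ¬p1·¬p2·¬p3, ¬p1·¬p2·p3, ¬p1·p2·¬p3, p1·p2·¬p3. Their union (logical OR) reproduces the table exactly.

φ(p1, p2, p3) = ((((not p1 and not p2) and not p3) or ((not p1 and not p2) and p3)) or ((not p1 and p2) and not p3)) or ((p1 and p2) and not p3)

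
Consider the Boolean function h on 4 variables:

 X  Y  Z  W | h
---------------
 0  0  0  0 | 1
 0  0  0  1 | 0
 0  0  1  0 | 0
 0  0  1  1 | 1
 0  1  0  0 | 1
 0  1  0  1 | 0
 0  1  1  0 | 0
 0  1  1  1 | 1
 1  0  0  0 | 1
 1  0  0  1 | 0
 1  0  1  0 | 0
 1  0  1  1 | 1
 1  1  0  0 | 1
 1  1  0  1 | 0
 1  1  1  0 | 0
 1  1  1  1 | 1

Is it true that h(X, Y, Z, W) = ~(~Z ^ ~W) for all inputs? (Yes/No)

Evaluate ~(~Z ^ ~W) on each row and compare to h:
  X=0, Y=0, Z=0, W=0: formula gives 1, h = 1 ✓
  X=0, Y=0, Z=0, W=1: formula gives 0, h = 0 ✓
  X=0, Y=0, Z=1, W=0: formula gives 0, h = 0 ✓
  X=0, Y=0, Z=1, W=1: formula gives 1, h = 1 ✓
  … (the remaining 12 rows also agree.)
All 16 rows match — the expression computes h exactly.

Yes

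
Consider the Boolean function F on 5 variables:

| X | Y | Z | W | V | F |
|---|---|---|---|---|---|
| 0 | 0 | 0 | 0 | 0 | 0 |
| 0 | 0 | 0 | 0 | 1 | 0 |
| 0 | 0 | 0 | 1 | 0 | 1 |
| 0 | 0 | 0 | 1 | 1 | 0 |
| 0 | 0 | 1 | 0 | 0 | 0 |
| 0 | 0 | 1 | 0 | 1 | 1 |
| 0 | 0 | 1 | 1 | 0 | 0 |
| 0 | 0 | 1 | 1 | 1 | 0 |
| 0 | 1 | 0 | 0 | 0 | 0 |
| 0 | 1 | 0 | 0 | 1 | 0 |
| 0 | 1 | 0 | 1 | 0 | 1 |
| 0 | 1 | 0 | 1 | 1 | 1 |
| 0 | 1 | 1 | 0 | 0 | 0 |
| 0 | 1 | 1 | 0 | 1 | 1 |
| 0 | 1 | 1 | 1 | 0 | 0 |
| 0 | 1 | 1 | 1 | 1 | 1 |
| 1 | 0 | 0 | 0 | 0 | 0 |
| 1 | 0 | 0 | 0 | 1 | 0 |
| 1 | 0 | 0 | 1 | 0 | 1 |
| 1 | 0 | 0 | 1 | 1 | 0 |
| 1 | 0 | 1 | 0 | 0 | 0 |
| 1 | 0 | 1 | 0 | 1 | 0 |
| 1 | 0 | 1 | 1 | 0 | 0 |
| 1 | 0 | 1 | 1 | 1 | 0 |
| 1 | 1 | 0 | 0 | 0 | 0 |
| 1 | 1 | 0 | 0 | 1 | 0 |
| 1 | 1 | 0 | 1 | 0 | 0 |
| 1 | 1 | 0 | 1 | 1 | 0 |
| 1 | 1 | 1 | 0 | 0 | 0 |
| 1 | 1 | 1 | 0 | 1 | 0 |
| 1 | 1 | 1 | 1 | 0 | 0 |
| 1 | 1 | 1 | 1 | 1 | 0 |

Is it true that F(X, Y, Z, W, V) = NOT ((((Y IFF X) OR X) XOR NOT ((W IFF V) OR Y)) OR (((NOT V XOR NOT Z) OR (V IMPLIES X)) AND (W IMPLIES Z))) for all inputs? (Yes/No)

Yes

Evaluate NOT ((((Y IFF X) OR X) XOR NOT ((W IFF V) OR Y)) OR (((NOT V XOR NOT Z) OR (V IMPLIES X)) AND (W IMPLIES Z))) on each row and compare to F:
  X=0, Y=0, Z=0, W=0, V=0: formula gives 0, F = 0 ✓
  X=0, Y=0, Z=0, W=0, V=1: formula gives 0, F = 0 ✓
  X=0, Y=0, Z=0, W=1, V=0: formula gives 1, F = 1 ✓
  X=0, Y=0, Z=0, W=1, V=1: formula gives 0, F = 0 ✓
  … (the remaining 28 rows also agree.)
Every row agrees, so the formula is equivalent.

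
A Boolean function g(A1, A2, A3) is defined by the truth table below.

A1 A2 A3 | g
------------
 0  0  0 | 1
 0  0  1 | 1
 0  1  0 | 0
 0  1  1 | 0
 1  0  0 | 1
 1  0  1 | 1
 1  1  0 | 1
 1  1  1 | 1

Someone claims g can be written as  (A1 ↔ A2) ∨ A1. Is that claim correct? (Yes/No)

Test each input against both g and the formula:
  A1=0, A2=0, A3=0: formula gives 1, g = 1 ✓
  A1=0, A2=0, A3=1: formula gives 1, g = 1 ✓
  A1=0, A2=1, A3=0: formula gives 0, g = 0 ✓
  A1=0, A2=1, A3=1: formula gives 0, g = 0 ✓
  A1=1, A2=0, A3=0: formula gives 1, g = 1 ✓
  … (the remaining 3 rows also agree.)
All 8 rows match — the expression computes g exactly.

Yes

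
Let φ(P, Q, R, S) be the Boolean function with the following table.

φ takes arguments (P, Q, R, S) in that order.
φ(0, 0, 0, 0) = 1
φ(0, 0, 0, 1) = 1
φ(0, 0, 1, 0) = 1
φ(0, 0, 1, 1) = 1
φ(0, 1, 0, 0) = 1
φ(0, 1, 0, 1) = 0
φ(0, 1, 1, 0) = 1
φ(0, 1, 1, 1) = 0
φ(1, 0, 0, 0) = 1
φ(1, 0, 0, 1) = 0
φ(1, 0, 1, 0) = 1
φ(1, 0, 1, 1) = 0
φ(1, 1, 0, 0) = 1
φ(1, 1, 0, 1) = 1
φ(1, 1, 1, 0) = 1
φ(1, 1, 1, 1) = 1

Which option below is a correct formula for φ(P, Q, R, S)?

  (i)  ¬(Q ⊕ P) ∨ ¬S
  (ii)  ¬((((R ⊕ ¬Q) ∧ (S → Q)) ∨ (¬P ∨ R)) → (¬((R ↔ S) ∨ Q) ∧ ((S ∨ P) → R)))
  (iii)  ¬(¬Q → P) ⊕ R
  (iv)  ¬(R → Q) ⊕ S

(ii): at (0,0,1,0) it gives 0, but φ = 1 — eliminated.
(iii): at (0,0,1,0) it gives 0, but φ = 1 — eliminated.
(iv): at (0,0,0,0) it gives 0, but φ = 1 — eliminated.
(i) is the remaining candidate, and it agrees with φ on all 16 inputs.

i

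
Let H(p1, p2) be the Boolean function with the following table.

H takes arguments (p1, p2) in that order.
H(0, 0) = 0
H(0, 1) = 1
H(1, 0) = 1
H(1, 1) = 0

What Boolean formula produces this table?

The output is 1 exactly when an odd number of inputs are 1 — the 2-way XOR (parity).

H(p1, p2) = p1 xor p2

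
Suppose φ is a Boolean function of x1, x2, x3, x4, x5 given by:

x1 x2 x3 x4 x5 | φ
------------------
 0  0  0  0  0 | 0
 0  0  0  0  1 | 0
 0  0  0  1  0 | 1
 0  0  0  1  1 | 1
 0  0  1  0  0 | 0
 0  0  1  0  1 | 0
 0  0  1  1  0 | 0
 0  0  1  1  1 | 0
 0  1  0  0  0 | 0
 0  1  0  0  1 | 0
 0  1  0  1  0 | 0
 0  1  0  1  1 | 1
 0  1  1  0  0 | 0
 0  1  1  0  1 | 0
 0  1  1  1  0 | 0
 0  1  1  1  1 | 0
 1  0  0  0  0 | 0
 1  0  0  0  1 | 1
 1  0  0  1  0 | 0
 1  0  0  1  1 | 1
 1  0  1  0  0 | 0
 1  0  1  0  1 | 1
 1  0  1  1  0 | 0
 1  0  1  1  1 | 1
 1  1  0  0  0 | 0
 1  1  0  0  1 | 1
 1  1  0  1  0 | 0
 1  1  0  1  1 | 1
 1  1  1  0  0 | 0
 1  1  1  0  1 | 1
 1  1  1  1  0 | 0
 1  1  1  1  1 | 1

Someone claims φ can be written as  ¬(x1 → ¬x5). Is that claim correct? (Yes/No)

No

Test each input against both φ and the formula:
  x1=0, x2=0, x3=0, x4=0, x5=0: formula gives 0, φ = 0 ✓
  x1=0, x2=0, x3=0, x4=0, x5=1: formula gives 0, φ = 0 ✓
  x1=0, x2=0, x3=0, x4=1, x5=0: formula gives 0, but φ = 1 ✗
A single disagreement suffices: at (0,0,0,1,0) they differ, so the formula does not compute φ.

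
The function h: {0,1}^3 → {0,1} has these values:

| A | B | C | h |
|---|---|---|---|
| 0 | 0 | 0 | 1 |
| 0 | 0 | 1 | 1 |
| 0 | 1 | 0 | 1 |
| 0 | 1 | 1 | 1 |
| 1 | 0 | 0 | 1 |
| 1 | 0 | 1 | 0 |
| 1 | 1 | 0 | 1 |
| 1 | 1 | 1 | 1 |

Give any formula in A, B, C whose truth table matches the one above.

h(A, B, C) = ¬((A ∧ ¬B) ∧ C)

h is 0 on exactly one input, (1,0,1), whose minterm is A·¬B·C. So h is the negation of that single conjunction.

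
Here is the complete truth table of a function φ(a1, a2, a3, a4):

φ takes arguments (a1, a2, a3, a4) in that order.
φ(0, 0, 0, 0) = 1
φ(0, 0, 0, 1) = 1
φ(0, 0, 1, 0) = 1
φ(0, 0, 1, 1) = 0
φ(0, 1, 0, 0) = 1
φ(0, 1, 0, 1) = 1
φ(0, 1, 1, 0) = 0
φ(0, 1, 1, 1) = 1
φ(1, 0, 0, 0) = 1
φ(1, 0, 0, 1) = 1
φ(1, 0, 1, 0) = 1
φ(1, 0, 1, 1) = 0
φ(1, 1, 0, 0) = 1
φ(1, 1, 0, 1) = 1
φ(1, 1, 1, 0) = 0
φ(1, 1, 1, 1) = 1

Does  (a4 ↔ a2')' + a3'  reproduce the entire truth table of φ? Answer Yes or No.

Yes

Evaluate (a4 ↔ a2')' + a3' on each row and compare to φ:
  a1=0, a2=0, a3=0, a4=0: formula gives 1, φ = 1 ✓
  a1=0, a2=0, a3=0, a4=1: formula gives 1, φ = 1 ✓
  a1=0, a2=0, a3=1, a4=0: formula gives 1, φ = 1 ✓
  a1=0, a2=0, a3=1, a4=1: formula gives 0, φ = 0 ✓
  …and likewise for the remaining 12 rows.
Every row agrees, so the formula is equivalent.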